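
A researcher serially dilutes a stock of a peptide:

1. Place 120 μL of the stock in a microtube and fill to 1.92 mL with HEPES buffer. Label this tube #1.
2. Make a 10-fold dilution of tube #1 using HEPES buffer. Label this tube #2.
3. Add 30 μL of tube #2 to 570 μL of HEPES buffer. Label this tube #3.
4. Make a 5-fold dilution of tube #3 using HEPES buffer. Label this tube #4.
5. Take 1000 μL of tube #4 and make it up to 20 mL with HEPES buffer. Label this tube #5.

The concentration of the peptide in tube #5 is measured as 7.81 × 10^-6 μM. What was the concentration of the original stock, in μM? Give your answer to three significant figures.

Step 1: 120 μL brought to 1.92 mL → factor 1920/120 = 16
Step 2: 10-fold → factor 10
Step 3: 30 μL + 570 μL = 600 μL total → factor 600/30 = 20
Step 4: 5-fold → factor 5
Step 5: 1000 μL brought to 20 mL → factor 20000/1000 = 20
Overall dilution factor = 16 × 10 × 20 × 5 × 20 = 3.2 × 10^5
Stock = 7.81 × 10^-6 μM × 3.2 × 10^5 = 2.50 μM

2.50 μM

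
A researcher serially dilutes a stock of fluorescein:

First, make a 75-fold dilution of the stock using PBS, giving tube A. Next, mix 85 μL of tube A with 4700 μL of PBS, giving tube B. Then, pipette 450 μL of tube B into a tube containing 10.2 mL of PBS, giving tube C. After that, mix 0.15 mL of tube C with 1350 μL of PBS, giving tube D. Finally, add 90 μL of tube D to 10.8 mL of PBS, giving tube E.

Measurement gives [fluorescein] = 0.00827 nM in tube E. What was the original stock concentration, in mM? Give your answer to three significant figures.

1.00 mM

Step 1: 75-fold → factor 75
Step 2: 85 μL + 4700 μL = 4785 μL total → factor 4785/85 = 56.294
Step 3: 450 μL + 10.2 mL = 10650 μL total → factor 10650/450 = 23.667
Step 4: 0.15 mL + 1350 μL = 1.5 mL total → factor 1.5/0.15 = 10
Step 5: 90 μL + 10.8 mL = 10890 μL total → factor 10890/90 = 121
Overall dilution factor = 75 × 56.294 × 23.667 × 10 × 121 = 1.2091 × 10^8
Stock = 0.00827 nM × 1.2091 × 10^8 = 9.999 × 10^5 nM = 1.00 mM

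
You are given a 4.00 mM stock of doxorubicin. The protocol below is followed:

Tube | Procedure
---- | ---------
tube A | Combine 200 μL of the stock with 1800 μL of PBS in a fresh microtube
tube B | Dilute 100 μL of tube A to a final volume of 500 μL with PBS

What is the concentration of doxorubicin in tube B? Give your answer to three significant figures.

0.0800 mM

Step 1: 200 μL + 1800 μL = 2000 μL total → factor 2000/200 = 10
Step 2: 100 μL brought to 500 μL → factor 500/100 = 5
Overall dilution factor = 10 × 5 = 50
Final = 4.00 mM / 50 = 0.0800 mM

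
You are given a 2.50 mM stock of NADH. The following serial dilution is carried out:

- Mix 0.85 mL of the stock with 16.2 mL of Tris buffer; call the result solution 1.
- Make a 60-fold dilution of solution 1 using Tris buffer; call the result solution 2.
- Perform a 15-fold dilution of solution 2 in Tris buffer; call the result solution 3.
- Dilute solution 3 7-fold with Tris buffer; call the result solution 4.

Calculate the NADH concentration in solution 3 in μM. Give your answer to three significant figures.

Step 1: 0.85 mL + 16.2 mL = 17.05 mL total → factor 17.05/0.85 = 20.059
Step 2: 60-fold → factor 60
Step 3: 15-fold → factor 15
Dilution factor through solution 3 = 20.059 × 60 × 15 = 18053
[solution 3] = 2.50 mM / 18053 = 0.0001385 mM = 0.138 μM

0.138 μM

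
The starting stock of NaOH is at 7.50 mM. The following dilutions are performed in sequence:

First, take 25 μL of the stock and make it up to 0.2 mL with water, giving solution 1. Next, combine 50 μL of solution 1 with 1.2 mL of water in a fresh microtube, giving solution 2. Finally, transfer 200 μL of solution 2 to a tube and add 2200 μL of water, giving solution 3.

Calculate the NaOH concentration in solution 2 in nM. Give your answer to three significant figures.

Step 1: 25 μL brought to 0.2 mL → factor 200/25 = 8
Step 2: 50 μL + 1.2 mL = 1250 μL total → factor 1250/50 = 25
Dilution factor through solution 2 = 8 × 25 = 200
[solution 2] = 7.50 mM / 200 = 0.03750 mM = 3.75 × 10^4 nM

3.75 × 10^4 nM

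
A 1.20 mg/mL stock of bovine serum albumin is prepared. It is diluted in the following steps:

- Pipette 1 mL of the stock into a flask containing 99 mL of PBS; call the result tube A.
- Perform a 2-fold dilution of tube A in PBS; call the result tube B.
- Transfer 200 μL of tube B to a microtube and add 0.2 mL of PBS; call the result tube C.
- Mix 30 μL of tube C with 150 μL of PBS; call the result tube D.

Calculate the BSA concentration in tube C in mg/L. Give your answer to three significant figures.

Step 1: 1 mL + 99 mL = 100 mL total → factor 100/1 = 100
Step 2: 2-fold → factor 2
Step 3: 200 μL + 0.2 mL = 400 μL total → factor 400/200 = 2
Dilution factor through tube C = 100 × 2 × 2 = 400
[tube C] = 1.20 mg/mL / 400 = 0.003000 mg/mL = 3.00 mg/L

3.00 mg/L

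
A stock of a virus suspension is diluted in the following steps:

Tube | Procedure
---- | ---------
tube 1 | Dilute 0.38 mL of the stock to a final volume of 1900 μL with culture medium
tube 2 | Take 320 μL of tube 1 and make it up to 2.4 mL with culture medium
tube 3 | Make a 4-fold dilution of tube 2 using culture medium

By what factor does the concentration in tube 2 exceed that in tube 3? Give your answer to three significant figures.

Step 1: 0.38 mL brought to 1900 μL → factor 1.9/0.38 = 5
Step 2: 320 μL brought to 2.4 mL → factor 2400/320 = 7.5
Step 3: 4-fold → factor 4
Dilution factor to tube 2 = 37.5; to tube 3 = 150
[tube 2]/[tube 3] = (factor to tube 3)/(factor to tube 2) = 150/37.5 = 4.00

4.00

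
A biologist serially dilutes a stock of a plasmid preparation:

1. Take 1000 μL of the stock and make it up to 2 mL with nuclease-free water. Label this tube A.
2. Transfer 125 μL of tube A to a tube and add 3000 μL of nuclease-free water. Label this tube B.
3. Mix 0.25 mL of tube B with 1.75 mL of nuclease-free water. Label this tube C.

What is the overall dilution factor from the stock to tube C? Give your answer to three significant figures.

400

Step 1: 1000 μL brought to 2 mL → factor 2000/1000 = 2
Step 2: 125 μL + 3000 μL = 3125 μL total → factor 3125/125 = 25
Step 3: 0.25 mL + 1.75 mL = 2 mL total → factor 2/0.25 = 8
Overall dilution factor = 2 × 25 × 8 = 400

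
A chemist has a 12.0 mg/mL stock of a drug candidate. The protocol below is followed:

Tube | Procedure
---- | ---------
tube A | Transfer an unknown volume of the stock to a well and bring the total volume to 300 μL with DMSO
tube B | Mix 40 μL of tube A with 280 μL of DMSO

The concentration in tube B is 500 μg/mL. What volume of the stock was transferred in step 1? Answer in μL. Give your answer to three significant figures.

Step 1: v brought to 300 μL → factor = 300 μL/v
Step 2: 40 μL + 280 μL = 320 μL total → factor 320/40 = 8
Product of known-step factors = 8
Overall factor = 12.0 mg/mL / (500 μg/mL) = 24
Step-1 factor = 24 / 8 = 3
v = 300 μL / 3 = 100 μL

100 μL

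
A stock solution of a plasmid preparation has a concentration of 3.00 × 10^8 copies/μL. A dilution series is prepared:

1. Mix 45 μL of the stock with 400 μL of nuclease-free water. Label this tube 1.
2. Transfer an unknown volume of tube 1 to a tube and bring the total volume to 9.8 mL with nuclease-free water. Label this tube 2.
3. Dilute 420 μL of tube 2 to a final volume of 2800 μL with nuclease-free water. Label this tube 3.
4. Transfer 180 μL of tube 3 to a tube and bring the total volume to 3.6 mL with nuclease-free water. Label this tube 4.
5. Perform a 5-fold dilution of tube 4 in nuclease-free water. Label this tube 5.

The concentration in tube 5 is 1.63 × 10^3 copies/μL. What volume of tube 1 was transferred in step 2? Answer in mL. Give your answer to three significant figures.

0.351 mL

Step 1: 45 μL + 400 μL = 445 μL total → factor 445/45 = 9.8889
Step 2: v brought to 9.8 mL → factor = 9.8 mL/v
Step 3: 420 μL brought to 2800 μL → factor 2800/420 = 6.6667
Step 4: 180 μL brought to 3.6 mL → factor 3600/180 = 20
Step 5: 5-fold → factor 5
Product of known-step factors = 6592.6
Overall factor = 3.00 × 10^8 copies/μL / (1.63 × 10^3 copies/μL) = 1.8405 × 10^5
Step-2 factor = 1.8405 × 10^5 / 6592.6 = 27.918
v = 9.8 mL / 27.918 = 0.351 mL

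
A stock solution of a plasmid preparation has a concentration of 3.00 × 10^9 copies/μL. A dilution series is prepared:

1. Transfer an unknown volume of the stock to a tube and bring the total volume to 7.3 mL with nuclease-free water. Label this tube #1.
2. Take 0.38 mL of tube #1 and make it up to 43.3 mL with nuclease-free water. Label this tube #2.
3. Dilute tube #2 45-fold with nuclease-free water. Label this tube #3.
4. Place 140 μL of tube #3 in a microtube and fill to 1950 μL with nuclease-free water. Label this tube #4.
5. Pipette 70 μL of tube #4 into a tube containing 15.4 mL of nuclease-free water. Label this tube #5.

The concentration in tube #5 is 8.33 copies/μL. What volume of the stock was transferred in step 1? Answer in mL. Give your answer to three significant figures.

0.320 mL

Step 1: v brought to 7.3 mL → factor = 7.3 mL/v
Step 2: 0.38 mL brought to 43.3 mL → factor 43.3/0.38 = 113.95
Step 3: 45-fold → factor 45
Step 4: 140 μL brought to 1950 μL → factor 1950/140 = 13.929
Step 5: 70 μL + 15.4 mL = 15470 μL total → factor 15470/70 = 221
Product of known-step factors = 1.5784 × 10^7
Overall factor = 3.00 × 10^9 copies/μL / (8.33 copies/μL) = 3.6014 × 10^8
Step-1 factor = 3.6014 × 10^8 / 1.5784 × 10^7 = 22.817
v = 7.3 mL / 22.817 = 0.320 mL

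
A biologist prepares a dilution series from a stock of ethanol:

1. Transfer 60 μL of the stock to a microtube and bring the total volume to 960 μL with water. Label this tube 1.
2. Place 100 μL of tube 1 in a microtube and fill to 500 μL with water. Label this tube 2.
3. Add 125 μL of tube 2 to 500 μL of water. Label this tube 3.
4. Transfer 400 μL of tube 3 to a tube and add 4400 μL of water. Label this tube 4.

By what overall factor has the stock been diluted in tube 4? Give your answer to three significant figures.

Step 1: 60 μL brought to 960 μL → factor 960/60 = 16
Step 2: 100 μL brought to 500 μL → factor 500/100 = 5
Step 3: 125 μL + 500 μL = 625 μL total → factor 625/125 = 5
Step 4: 400 μL + 4400 μL = 4800 μL total → factor 4800/400 = 12
Overall dilution factor = 16 × 5 × 5 × 12 = 4800

4.80 × 10^3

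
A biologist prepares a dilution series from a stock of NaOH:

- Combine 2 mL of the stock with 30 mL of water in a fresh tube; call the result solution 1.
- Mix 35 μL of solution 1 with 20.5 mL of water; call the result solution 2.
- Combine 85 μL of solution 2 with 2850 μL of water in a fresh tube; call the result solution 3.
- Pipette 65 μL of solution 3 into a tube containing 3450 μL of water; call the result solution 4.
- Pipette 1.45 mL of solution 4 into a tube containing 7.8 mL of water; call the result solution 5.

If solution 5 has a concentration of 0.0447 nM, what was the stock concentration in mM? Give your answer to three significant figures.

Step 1: 2 mL + 30 mL = 32 mL total → factor 32/2 = 16
Step 2: 35 μL + 20.5 mL = 20535 μL total → factor 20535/35 = 586.71
Step 3: 85 μL + 2850 μL = 2935 μL total → factor 2935/85 = 34.529
Step 4: 65 μL + 3450 μL = 3515 μL total → factor 3515/65 = 54.077
Step 5: 1.45 mL + 7.8 mL = 9.25 mL total → factor 9.25/1.45 = 6.3793
Overall dilution factor = 16 × 586.71 × 34.529 × 54.077 × 6.3793 = 1.1182 × 10^8
Stock = 0.0447 nM × 1.1182 × 10^8 = 4.998 × 10^6 nM = 5.00 mM

5.00 mM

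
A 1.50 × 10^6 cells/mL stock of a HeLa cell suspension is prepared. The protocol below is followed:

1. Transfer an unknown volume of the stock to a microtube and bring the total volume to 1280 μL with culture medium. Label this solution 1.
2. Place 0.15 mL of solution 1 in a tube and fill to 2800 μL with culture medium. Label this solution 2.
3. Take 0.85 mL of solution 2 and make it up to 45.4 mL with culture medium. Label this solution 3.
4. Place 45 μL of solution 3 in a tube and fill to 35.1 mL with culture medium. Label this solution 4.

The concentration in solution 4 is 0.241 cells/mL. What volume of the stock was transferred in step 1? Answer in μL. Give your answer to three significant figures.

160 μL

Step 1: v brought to 1280 μL → factor = 1280 μL/v
Step 2: 0.15 mL brought to 2800 μL → factor 2.8/0.15 = 18.667
Step 3: 0.85 mL brought to 45.4 mL → factor 45.4/0.85 = 53.412
Step 4: 45 μL brought to 35.1 mL → factor 35100/45 = 780
Product of known-step factors = 7.7768 × 10^5
Overall factor = 1.50 × 10^6 cells/mL / (0.241 cells/mL) = 6.2241 × 10^6
Step-1 factor = 6.2241 × 10^6 / 7.7768 × 10^5 = 8.0034
v = 1280 μL / 8.0034 = 160 μL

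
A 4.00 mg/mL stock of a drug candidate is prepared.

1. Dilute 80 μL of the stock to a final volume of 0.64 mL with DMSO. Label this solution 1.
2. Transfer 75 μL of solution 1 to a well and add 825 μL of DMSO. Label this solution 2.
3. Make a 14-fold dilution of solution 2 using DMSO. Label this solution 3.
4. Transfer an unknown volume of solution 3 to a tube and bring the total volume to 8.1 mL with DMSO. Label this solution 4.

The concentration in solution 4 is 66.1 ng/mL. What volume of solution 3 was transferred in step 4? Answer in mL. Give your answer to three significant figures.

Step 1: 80 μL brought to 0.64 mL → factor 640/80 = 8
Step 2: 75 μL + 825 μL = 900 μL total → factor 900/75 = 12
Step 3: 14-fold → factor 14
Step 4: v brought to 8.1 mL → factor = 8.1 mL/v
Product of known-step factors = 1344
Overall factor = 4.00 mg/mL / (66.1 ng/mL) = 60514
Step-4 factor = 60514 / 1344 = 45.026
v = 8.1 mL / 45.026 = 0.180 mL

0.180 mL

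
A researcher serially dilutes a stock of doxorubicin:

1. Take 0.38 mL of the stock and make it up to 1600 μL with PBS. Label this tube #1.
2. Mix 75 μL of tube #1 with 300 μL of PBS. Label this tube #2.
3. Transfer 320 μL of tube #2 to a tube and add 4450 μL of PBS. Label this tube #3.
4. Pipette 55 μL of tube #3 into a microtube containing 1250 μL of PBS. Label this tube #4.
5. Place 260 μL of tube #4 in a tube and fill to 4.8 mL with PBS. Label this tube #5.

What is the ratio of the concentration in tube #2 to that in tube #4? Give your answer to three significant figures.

Step 1: 0.38 mL brought to 1600 μL → factor 1.6/0.38 = 4.2105
Step 2: 75 μL + 300 μL = 375 μL total → factor 375/75 = 5
Step 3: 320 μL + 4450 μL = 4770 μL total → factor 4770/320 = 14.906
Step 4: 55 μL + 1250 μL = 1305 μL total → factor 1305/55 = 23.727
Dilution factor to tube #2 = 21.053; to tube #4 = 7446
[tube #2]/[tube #4] = (factor to tube #4)/(factor to tube #2) = 7446/21.053 = 354

354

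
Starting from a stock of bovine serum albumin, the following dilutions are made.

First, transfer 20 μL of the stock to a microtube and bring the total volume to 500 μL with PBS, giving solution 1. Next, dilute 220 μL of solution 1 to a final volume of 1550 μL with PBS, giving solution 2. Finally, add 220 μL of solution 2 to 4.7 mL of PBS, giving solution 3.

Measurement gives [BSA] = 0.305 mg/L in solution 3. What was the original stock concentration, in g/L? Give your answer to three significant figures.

1.20 g/L

Step 1: 20 μL brought to 500 μL → factor 500/20 = 25
Step 2: 220 μL brought to 1550 μL → factor 1550/220 = 7.0455
Step 3: 220 μL + 4.7 mL = 4920 μL total → factor 4920/220 = 22.364
Overall dilution factor = 25 × 7.0455 × 22.364 = 3939
Stock = 0.305 mg/L × 3939 = 1201 mg/L = 1.20 g/L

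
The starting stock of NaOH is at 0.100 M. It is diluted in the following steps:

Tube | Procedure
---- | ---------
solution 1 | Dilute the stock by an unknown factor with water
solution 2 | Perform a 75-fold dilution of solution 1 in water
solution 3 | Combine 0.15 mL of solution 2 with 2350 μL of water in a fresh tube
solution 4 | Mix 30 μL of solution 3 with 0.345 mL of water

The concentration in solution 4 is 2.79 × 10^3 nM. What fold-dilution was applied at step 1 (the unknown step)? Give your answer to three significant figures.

Step 1: unknown factor x
Step 2: 75-fold → factor 75
Step 3: 0.15 mL + 2350 μL = 2.5 mL total → factor 2.5/0.15 = 16.667
Step 4: 30 μL + 0.345 mL = 375 μL total → factor 375/30 = 12.5
Product of known-step factors = 15625
Overall factor = 0.100 M / (2.79 × 10^3 nM) = 35842
x = 35842 / 15625 = 2.29

2.29-fold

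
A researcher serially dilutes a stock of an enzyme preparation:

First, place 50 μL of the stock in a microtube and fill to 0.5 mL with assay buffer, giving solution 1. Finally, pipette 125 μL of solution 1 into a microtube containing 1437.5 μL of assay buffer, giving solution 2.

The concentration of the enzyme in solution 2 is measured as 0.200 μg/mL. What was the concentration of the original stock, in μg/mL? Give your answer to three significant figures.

25.0 μg/mL

Step 1: 50 μL brought to 0.5 mL → factor 500/50 = 10
Step 2: 125 μL + 1437.5 μL = 1562.5 μL total → factor 1562.5/125 = 12.5
Overall dilution factor = 10 × 12.5 = 125
Stock = 0.200 μg/mL × 125 = 25.0 μg/mL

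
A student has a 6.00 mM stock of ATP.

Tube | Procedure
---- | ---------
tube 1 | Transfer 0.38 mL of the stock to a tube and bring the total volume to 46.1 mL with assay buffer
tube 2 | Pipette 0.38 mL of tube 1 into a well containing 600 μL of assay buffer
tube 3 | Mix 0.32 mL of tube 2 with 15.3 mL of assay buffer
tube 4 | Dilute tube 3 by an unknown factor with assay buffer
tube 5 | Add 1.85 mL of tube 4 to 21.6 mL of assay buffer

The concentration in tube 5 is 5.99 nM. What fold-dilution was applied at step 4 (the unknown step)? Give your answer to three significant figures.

Step 1: 0.38 mL brought to 46.1 mL → factor 46.1/0.38 = 121.32
Step 2: 0.38 mL + 600 μL = 0.98 mL total → factor 0.98/0.38 = 2.5789
Step 3: 0.32 mL + 15.3 mL = 15.62 mL total → factor 15.62/0.32 = 48.812
Step 4: unknown factor x
Step 5: 1.85 mL + 21.6 mL = 23.45 mL total → factor 23.45/1.85 = 12.676
Product of known-step factors = 1.9358 × 10^5
Overall factor = 6.00 mM / (5.99 nM) = 1.0017 × 10^6
x = 1.0017 × 10^6 / 1.9358 × 10^5 = 5.17

5.17-fold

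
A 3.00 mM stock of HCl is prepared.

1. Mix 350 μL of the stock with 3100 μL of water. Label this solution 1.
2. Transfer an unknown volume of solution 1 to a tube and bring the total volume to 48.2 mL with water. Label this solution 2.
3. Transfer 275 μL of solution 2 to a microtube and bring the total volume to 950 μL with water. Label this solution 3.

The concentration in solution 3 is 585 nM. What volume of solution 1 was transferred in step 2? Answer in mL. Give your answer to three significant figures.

0.320 mL

Step 1: 350 μL + 3100 μL = 3450 μL total → factor 3450/350 = 9.8571
Step 2: v brought to 48.2 mL → factor = 48.2 mL/v
Step 3: 275 μL brought to 950 μL → factor 950/275 = 3.4545
Product of known-step factors = 34.052
Overall factor = 3.00 mM / (585 nM) = 5128.2
Step-2 factor = 5128.2 / 34.052 = 150.6
v = 48.2 mL / 150.6 = 0.320 mL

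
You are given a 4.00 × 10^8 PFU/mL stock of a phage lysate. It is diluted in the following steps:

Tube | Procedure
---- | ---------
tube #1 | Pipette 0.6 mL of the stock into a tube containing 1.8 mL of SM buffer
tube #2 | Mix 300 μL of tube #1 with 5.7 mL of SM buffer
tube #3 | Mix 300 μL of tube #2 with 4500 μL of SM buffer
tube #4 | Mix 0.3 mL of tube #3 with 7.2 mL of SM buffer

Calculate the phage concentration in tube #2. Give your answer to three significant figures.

5.00 × 10^6 PFU/mL

Step 1: 0.6 mL + 1.8 mL = 2.4 mL total → factor 2.4/0.6 = 4
Step 2: 300 μL + 5.7 mL = 6000 μL total → factor 6000/300 = 20
Dilution factor through tube #2 = 4 × 20 = 80
[tube #2] = 4.00 × 10^8 PFU/mL / 80 = 5.00 × 10^6 PFU/mL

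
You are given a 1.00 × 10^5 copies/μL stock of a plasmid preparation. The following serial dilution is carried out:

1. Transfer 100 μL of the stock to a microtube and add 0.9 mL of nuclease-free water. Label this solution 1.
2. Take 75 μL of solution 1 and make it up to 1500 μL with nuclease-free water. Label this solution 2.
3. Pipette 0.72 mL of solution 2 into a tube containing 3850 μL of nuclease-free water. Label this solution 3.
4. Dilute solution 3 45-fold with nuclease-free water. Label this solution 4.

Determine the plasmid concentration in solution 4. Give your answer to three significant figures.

1.75 copies/μL

Step 1: 100 μL + 0.9 mL = 1000 μL total → factor 1000/100 = 10
Step 2: 75 μL brought to 1500 μL → factor 1500/75 = 20
Step 3: 0.72 mL + 3850 μL = 4.57 mL total → factor 4.57/0.72 = 6.3472
Step 4: 45-fold → factor 45
Overall dilution factor = 10 × 20 × 6.3472 × 45 = 57125
Final = 1.00 × 10^5 copies/μL / 57125 = 1.75 copies/μL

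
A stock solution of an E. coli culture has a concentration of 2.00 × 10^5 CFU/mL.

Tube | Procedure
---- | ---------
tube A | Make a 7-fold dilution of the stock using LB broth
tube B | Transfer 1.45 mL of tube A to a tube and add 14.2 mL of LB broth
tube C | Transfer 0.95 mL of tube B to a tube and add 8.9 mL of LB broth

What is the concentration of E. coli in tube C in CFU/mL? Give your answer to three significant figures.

Step 1: 7-fold → factor 7
Step 2: 1.45 mL + 14.2 mL = 15.65 mL total → factor 15.65/1.45 = 10.793
Step 3: 0.95 mL + 8.9 mL = 9.85 mL total → factor 9.85/0.95 = 10.368
Overall dilution factor = 7 × 10.793 × 10.368 = 783.35
Final = 2.00 × 10^5 CFU/mL / 783.35 = 255 CFU/mL

255 CFU/mL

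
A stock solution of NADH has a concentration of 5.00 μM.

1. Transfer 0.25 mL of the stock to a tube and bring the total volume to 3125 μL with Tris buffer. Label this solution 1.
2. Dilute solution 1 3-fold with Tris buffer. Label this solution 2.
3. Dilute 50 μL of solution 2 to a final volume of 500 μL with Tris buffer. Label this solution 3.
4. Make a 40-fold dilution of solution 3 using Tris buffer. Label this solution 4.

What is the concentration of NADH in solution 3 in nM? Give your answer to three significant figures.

13.3 nM

Step 1: 0.25 mL brought to 3125 μL → factor 3.125/0.25 = 12.5
Step 2: 3-fold → factor 3
Step 3: 50 μL brought to 500 μL → factor 500/50 = 10
Dilution factor through solution 3 = 12.5 × 3 × 10 = 375
[solution 3] = 5.00 μM / 375 = 0.01333 μM = 13.3 nM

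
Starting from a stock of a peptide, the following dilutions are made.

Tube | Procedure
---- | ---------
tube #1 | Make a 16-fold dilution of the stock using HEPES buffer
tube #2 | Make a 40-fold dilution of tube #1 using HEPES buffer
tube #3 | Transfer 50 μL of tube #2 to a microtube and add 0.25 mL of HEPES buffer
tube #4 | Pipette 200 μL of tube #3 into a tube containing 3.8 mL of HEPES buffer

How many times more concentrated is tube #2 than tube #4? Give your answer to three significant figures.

120

Step 1: 16-fold → factor 16
Step 2: 40-fold → factor 40
Step 3: 50 μL + 0.25 mL = 300 μL total → factor 300/50 = 6
Step 4: 200 μL + 3.8 mL = 4000 μL total → factor 4000/200 = 20
Dilution factor to tube #2 = 640; to tube #4 = 76800
[tube #2]/[tube #4] = (factor to tube #4)/(factor to tube #2) = 76800/640 = 120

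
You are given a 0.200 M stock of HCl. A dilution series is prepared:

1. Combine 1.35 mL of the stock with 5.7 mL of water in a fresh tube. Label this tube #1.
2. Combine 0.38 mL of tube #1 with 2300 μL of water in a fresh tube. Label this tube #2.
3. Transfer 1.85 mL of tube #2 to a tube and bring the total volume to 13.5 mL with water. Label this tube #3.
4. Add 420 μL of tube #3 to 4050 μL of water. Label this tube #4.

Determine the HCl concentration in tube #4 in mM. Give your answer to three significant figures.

0.0699 mM

Step 1: 1.35 mL + 5.7 mL = 7.05 mL total → factor 7.05/1.35 = 5.2222
Step 2: 0.38 mL + 2300 μL = 2.68 mL total → factor 2.68/0.38 = 7.0526
Step 3: 1.85 mL brought to 13.5 mL → factor 13.5/1.85 = 7.2973
Step 4: 420 μL + 4050 μL = 4470 μL total → factor 4470/420 = 10.643
Overall dilution factor = 5.2222 × 7.0526 × 7.2973 × 10.643 = 2860.4
Final = 0.200 M / 2860.4 = 6.992 × 10^-5 M = 0.0699 mM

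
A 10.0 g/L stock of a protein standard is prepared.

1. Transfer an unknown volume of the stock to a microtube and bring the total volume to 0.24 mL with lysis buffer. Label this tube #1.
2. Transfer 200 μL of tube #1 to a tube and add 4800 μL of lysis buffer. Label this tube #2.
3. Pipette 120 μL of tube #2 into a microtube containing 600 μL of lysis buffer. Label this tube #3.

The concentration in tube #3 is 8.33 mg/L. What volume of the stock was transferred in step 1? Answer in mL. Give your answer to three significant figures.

0.0300 mL

Step 1: v brought to 0.24 mL → factor = 0.24 mL/v
Step 2: 200 μL + 4800 μL = 5000 μL total → factor 5000/200 = 25
Step 3: 120 μL + 600 μL = 720 μL total → factor 720/120 = 6
Product of known-step factors = 150
Overall factor = 10.0 g/L / (8.33 mg/L) = 1200.5
Step-1 factor = 1200.5 / 150 = 8.0032
v = 0.24 mL / 8.0032 = 0.0300 mL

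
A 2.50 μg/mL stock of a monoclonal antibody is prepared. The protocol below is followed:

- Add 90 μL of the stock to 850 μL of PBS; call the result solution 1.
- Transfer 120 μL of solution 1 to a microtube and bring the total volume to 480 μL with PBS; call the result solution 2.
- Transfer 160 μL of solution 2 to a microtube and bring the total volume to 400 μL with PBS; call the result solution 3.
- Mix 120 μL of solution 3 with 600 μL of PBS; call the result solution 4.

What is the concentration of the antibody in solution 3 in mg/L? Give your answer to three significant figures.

Step 1: 90 μL + 850 μL = 940 μL total → factor 940/90 = 10.444
Step 2: 120 μL brought to 480 μL → factor 480/120 = 4
Step 3: 160 μL brought to 400 μL → factor 400/160 = 2.5
Dilution factor through solution 3 = 10.444 × 4 × 2.5 = 104.44
[solution 3] = 2.50 μg/mL / 104.44 = 0.02394 μg/mL = 0.0239 mg/L

0.0239 mg/L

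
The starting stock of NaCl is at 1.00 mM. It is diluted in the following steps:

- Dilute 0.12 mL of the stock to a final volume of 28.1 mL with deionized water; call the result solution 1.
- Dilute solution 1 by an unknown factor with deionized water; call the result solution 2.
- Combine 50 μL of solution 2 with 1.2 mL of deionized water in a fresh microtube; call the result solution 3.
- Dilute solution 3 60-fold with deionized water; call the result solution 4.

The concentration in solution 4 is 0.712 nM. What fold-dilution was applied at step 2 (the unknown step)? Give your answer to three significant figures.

Step 1: 0.12 mL brought to 28.1 mL → factor 28.1/0.12 = 234.17
Step 2: unknown factor x
Step 3: 50 μL + 1.2 mL = 1250 μL total → factor 1250/50 = 25
Step 4: 60-fold → factor 60
Product of known-step factors = 3.5125 × 10^5
Overall factor = 1.00 mM / (0.712 nM) = 1.4045 × 10^6
x = 1.4045 × 10^6 / 3.5125 × 10^5 = 4.00

4.00-fold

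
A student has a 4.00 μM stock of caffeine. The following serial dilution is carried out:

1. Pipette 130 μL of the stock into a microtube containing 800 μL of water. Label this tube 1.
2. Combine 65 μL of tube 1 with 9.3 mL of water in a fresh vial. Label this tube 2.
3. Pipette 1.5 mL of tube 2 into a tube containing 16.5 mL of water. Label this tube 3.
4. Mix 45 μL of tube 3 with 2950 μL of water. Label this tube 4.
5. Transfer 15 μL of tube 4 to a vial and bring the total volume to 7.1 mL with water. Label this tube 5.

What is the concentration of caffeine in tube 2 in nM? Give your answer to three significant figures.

Step 1: 130 μL + 800 μL = 930 μL total → factor 930/130 = 7.1538
Step 2: 65 μL + 9.3 mL = 9365 μL total → factor 9365/65 = 144.08
Dilution factor through tube 2 = 7.1538 × 144.08 = 1030.7
[tube 2] = 4.00 μM / 1030.7 = 0.003881 μM = 3.88 nM

3.88 nM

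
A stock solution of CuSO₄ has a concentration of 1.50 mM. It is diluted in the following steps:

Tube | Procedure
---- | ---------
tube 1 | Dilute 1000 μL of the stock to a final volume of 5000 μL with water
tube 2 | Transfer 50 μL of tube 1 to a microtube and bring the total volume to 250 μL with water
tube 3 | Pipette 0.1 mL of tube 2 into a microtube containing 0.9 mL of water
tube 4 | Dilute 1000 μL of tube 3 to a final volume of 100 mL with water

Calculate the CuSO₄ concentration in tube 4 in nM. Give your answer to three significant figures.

60.0 nM

Step 1: 1000 μL brought to 5000 μL → factor 5000/1000 = 5
Step 2: 50 μL brought to 250 μL → factor 250/50 = 5
Step 3: 0.1 mL + 0.9 mL = 1 mL total → factor 1/0.1 = 10
Step 4: 1000 μL brought to 100 mL → factor 1 × 10^5/1000 = 100
Dilution factor through tube 4 = 5 × 5 × 10 × 100 = 25000
[tube 4] = 1.50 mM / 25000 = 6.000 × 10^-5 mM = 60.0 nM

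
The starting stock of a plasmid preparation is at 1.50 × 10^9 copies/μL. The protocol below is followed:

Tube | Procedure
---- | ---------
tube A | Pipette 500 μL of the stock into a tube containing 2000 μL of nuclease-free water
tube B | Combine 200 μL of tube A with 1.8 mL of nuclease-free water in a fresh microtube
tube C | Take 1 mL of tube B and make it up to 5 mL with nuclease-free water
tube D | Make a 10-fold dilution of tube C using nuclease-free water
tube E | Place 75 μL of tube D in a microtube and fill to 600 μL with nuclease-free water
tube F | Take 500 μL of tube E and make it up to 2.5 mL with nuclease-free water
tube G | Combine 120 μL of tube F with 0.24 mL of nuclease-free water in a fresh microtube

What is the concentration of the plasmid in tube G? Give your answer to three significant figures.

5.00 × 10^3 copies/μL

Step 1: 500 μL + 2000 μL = 2500 μL total → factor 2500/500 = 5
Step 2: 200 μL + 1.8 mL = 2000 μL total → factor 2000/200 = 10
Step 3: 1 mL brought to 5 mL → factor 5/1 = 5
Step 4: 10-fold → factor 10
Step 5: 75 μL brought to 600 μL → factor 600/75 = 8
Step 6: 500 μL brought to 2.5 mL → factor 2500/500 = 5
Step 7: 120 μL + 0.24 mL = 360 μL total → factor 360/120 = 3
Overall dilution factor = 5 × 10 × 5 × 10 × 8 × 5 × 3 = 3 × 10^5
Final = 1.50 × 10^9 copies/μL / 3 × 10^5 = 5.00 × 10^3 copies/μL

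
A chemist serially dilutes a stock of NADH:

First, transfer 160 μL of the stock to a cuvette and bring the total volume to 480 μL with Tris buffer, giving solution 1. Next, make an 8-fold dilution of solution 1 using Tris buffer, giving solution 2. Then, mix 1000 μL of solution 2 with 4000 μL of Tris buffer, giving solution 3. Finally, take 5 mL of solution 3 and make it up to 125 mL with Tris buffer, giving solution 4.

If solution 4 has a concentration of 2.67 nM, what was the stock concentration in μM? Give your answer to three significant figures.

Step 1: 160 μL brought to 480 μL → factor 480/160 = 3
Step 2: 8-fold → factor 8
Step 3: 1000 μL + 4000 μL = 5000 μL total → factor 5000/1000 = 5
Step 4: 5 mL brought to 125 mL → factor 125/5 = 25
Overall dilution factor = 3 × 8 × 5 × 25 = 3000
Stock = 2.67 nM × 3000 = 8010 nM = 8.01 μM

8.01 μM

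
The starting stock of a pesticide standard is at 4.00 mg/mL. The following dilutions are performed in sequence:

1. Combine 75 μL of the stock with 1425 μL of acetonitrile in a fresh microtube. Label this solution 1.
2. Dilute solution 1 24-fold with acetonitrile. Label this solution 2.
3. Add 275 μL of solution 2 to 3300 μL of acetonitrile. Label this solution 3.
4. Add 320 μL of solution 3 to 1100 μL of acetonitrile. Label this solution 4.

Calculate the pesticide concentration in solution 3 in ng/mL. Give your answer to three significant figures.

Step 1: 75 μL + 1425 μL = 1500 μL total → factor 1500/75 = 20
Step 2: 24-fold → factor 24
Step 3: 275 μL + 3300 μL = 3575 μL total → factor 3575/275 = 13
Dilution factor through solution 3 = 20 × 24 × 13 = 6240
[solution 3] = 4.00 mg/mL / 6240 = 0.0006410 mg/mL = 641 ng/mL

641 ng/mL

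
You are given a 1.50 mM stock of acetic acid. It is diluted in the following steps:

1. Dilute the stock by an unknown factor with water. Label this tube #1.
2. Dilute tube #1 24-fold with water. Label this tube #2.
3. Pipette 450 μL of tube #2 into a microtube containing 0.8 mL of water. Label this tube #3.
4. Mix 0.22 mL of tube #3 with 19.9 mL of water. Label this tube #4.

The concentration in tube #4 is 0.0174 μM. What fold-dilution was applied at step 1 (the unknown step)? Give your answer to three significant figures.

Step 1: unknown factor x
Step 2: 24-fold → factor 24
Step 3: 450 μL + 0.8 mL = 1250 μL total → factor 1250/450 = 2.7778
Step 4: 0.22 mL + 19.9 mL = 20.12 mL total → factor 20.12/0.22 = 91.455
Product of known-step factors = 6097
Overall factor = 1.50 mM / (0.0174 μM) = 86207
x = 86207 / 6097 = 14.1

14.1-fold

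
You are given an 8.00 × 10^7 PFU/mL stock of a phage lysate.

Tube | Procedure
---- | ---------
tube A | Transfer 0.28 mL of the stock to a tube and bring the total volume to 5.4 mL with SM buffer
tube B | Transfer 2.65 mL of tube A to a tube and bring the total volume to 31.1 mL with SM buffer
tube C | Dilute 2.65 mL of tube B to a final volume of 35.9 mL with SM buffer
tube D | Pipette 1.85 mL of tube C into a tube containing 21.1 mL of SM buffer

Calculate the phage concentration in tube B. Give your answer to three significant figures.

3.53 × 10^5 PFU/mL

Step 1: 0.28 mL brought to 5.4 mL → factor 5.4/0.28 = 19.286
Step 2: 2.65 mL brought to 31.1 mL → factor 31.1/2.65 = 11.736
Dilution factor through tube B = 19.286 × 11.736 = 226.33
[tube B] = 8.00 × 10^7 PFU/mL / 226.33 = 3.53 × 10^5 PFU/mL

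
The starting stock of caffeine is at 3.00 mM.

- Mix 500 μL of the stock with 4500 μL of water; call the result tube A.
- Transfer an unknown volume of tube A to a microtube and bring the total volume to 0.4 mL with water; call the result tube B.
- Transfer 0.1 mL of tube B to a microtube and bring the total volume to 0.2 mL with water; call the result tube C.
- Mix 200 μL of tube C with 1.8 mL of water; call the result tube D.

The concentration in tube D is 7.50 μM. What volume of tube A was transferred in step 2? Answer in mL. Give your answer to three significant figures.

Step 1: 500 μL + 4500 μL = 5000 μL total → factor 5000/500 = 10
Step 2: v brought to 0.4 mL → factor = 0.4 mL/v
Step 3: 0.1 mL brought to 0.2 mL → factor 0.2/0.1 = 2
Step 4: 200 μL + 1.8 mL = 2000 μL total → factor 2000/200 = 10
Product of known-step factors = 200
Overall factor = 3.00 mM / (7.50 μM) = 400
Step-2 factor = 400 / 200 = 2
v = 0.4 mL / 2 = 0.200 mL

0.200 mL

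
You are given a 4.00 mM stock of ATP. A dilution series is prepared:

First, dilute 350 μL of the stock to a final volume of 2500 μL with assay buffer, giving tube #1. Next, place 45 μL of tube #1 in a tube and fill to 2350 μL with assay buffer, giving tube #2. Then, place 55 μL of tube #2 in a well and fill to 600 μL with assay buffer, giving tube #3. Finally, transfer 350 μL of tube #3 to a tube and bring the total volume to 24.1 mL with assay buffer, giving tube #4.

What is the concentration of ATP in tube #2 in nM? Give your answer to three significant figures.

Step 1: 350 μL brought to 2500 μL → factor 2500/350 = 7.1429
Step 2: 45 μL brought to 2350 μL → factor 2350/45 = 52.222
Dilution factor through tube #2 = 7.1429 × 52.222 = 373.02
[tube #2] = 4.00 mM / 373.02 = 0.01072 mM = 1.07 × 10^4 nM

1.07 × 10^4 nM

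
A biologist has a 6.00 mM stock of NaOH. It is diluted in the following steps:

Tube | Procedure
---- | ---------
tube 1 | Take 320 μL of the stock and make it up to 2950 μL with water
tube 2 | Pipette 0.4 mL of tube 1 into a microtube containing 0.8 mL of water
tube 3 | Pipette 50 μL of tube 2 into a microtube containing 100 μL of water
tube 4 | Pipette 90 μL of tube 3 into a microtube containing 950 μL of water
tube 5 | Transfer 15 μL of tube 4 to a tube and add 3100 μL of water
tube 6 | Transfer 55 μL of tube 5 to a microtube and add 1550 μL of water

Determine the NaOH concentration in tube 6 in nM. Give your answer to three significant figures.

1.03 nM

Step 1: 320 μL brought to 2950 μL → factor 2950/320 = 9.2188
Step 2: 0.4 mL + 0.8 mL = 1.2 mL total → factor 1.2/0.4 = 3
Step 3: 50 μL + 100 μL = 150 μL total → factor 150/50 = 3
Step 4: 90 μL + 950 μL = 1040 μL total → factor 1040/90 = 11.556
Step 5: 15 μL + 3100 μL = 3115 μL total → factor 3115/15 = 207.67
Step 6: 55 μL + 1550 μL = 1605 μL total → factor 1605/55 = 29.182
Overall dilution factor = 9.2188 × 3 × 3 × 11.556 × 207.67 × 29.182 = 5.8101 × 10^6
Final = 6.00 mM / 5.8101 × 10^6 = 1.033 × 10^-6 mM = 1.03 nM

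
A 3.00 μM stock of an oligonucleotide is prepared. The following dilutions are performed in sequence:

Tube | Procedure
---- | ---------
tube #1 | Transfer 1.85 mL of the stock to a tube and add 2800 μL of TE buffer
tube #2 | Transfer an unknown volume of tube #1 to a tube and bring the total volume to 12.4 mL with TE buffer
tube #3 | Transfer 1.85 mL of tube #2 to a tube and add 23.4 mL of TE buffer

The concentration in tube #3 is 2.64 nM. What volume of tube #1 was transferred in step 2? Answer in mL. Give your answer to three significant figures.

Step 1: 1.85 mL + 2800 μL = 4.65 mL total → factor 4.65/1.85 = 2.5135
Step 2: v brought to 12.4 mL → factor = 12.4 mL/v
Step 3: 1.85 mL + 23.4 mL = 25.25 mL total → factor 25.25/1.85 = 13.649
Product of known-step factors = 34.306
Overall factor = 3.00 μM / (2.64 nM) = 1136.4
Step-2 factor = 1136.4 / 34.306 = 33.124
v = 12.4 mL / 33.124 = 0.374 mL

0.374 mL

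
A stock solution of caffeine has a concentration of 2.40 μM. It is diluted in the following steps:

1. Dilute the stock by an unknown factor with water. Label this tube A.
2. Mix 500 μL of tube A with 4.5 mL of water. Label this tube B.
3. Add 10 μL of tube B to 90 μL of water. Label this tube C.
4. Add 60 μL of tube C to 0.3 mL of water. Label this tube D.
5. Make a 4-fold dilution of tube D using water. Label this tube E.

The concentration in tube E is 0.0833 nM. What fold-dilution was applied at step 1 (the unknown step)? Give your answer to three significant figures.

12.0-fold

Step 1: unknown factor x
Step 2: 500 μL + 4.5 mL = 5000 μL total → factor 5000/500 = 10
Step 3: 10 μL + 90 μL = 100 μL total → factor 100/10 = 10
Step 4: 60 μL + 0.3 mL = 360 μL total → factor 360/60 = 6
Step 5: 4-fold → factor 4
Product of known-step factors = 2400
Overall factor = 2.40 μM / (0.0833 nM) = 28812
x = 28812 / 2400 = 12.0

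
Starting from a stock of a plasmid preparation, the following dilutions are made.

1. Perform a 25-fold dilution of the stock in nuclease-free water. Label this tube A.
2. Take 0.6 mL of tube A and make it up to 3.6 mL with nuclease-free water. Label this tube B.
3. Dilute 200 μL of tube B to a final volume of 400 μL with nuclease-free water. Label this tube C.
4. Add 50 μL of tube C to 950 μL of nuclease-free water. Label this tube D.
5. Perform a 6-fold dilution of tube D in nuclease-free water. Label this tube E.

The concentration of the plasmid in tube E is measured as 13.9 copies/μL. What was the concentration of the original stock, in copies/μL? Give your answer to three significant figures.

5.00 × 10^5 copies/μL

Step 1: 25-fold → factor 25
Step 2: 0.6 mL brought to 3.6 mL → factor 3.6/0.6 = 6
Step 3: 200 μL brought to 400 μL → factor 400/200 = 2
Step 4: 50 μL + 950 μL = 1000 μL total → factor 1000/50 = 20
Step 5: 6-fold → factor 6
Overall dilution factor = 25 × 6 × 2 × 20 × 6 = 36000
Stock = 13.9 copies/μL × 36000 = 5.00 × 10^5 copies/μL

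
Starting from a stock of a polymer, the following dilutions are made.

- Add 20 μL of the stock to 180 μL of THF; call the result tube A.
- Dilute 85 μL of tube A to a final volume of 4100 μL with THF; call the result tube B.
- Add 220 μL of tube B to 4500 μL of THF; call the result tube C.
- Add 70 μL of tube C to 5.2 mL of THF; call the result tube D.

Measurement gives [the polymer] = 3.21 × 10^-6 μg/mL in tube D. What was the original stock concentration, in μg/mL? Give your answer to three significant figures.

Step 1: 20 μL + 180 μL = 200 μL total → factor 200/20 = 10
Step 2: 85 μL brought to 4100 μL → factor 4100/85 = 48.235
Step 3: 220 μL + 4500 μL = 4720 μL total → factor 4720/220 = 21.455
Step 4: 70 μL + 5.2 mL = 5270 μL total → factor 5270/70 = 75.286
Overall dilution factor = 10 × 48.235 × 21.455 × 75.286 = 7.7911 × 10^5
Stock = 3.21 × 10^-6 μg/mL × 7.7911 × 10^5 = 2.50 μg/mL

2.50 μg/mL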